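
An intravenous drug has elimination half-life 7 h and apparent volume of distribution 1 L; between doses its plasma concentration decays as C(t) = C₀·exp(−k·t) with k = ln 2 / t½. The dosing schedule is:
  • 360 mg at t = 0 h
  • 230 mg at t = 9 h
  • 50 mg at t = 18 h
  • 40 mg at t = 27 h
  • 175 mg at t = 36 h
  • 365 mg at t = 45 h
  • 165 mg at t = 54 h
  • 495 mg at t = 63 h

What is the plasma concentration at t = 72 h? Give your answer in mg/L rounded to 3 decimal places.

k = ln 2 / 7 = 0.09902 per h
Dose 1 (360 mg at t=0 h): 360·exp(−0.09902·72) = 0.288 mg/L
Dose 2 (230 mg at t=9 h): 230·exp(−0.09902·63) = 0.449 mg/L
Dose 3 (50 mg at t=18 h): 50·exp(−0.09902·54) = 0.238 mg/L
Dose 4 (40 mg at t=27 h): 40·exp(−0.09902·45) = 0.464 mg/L
Dose 5 (175 mg at t=36 h): 175·exp(−0.09902·36) = 4.953 mg/L
Dose 6 (365 mg at t=45 h): 365·exp(−0.09902·27) = 25.187 mg/L
Dose 7 (165 mg at t=54 h): 165·exp(−0.09902·18) = 27.759 mg/L
Dose 8 (495 mg at t=63 h): 495·exp(−0.09902·9) = 203.033 mg/L
C(72) = 0.288 + 0.449 + 0.238 + 0.464 + 4.953 + 25.187 + 27.759 + 203.033 = 262.372 mg/L

262.372 mg/L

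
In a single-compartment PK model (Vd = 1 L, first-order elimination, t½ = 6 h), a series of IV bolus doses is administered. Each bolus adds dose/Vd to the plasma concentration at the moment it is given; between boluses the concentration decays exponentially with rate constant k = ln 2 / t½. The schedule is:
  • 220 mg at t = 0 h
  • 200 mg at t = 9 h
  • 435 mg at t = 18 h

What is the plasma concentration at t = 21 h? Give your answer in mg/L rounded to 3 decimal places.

k = ln 2 / 6 = 0.11552 per h
Dose 1 (220 mg at t=0 h): 220·exp(−0.11552·21) = 19.445 mg/L
Dose 2 (200 mg at t=9 h): 200·exp(−0.11552·12) = 50.000 mg/L
Dose 3 (435 mg at t=18 h): 435·exp(−0.11552·3) = 307.591 mg/L
C(21) = 19.445 + 50.000 + 307.591 = 377.037 mg/L

377.037 mg/L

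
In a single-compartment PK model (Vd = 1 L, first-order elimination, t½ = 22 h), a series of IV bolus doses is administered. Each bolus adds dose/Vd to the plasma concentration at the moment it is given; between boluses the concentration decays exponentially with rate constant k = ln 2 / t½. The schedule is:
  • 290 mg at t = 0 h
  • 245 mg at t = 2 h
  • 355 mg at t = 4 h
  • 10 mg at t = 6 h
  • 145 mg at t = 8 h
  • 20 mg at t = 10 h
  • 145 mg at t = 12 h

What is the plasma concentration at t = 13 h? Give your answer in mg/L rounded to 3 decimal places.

k = ln 2 / 22 = 0.03151 per h
Dose 1 (290 mg at t=0 h): 290·exp(−0.03151·13) = 192.538 mg/L
Dose 2 (245 mg at t=2 h): 245·exp(−0.03151·11) = 173.241 mg/L
Dose 3 (355 mg at t=4 h): 355·exp(−0.03151·9) = 267.350 mg/L
Dose 4 (10 mg at t=6 h): 10·exp(−0.03151·7) = 8.021 mg/L
Dose 5 (145 mg at t=8 h): 145·exp(−0.03151·5) = 123.866 mg/L
Dose 6 (20 mg at t=10 h): 20·exp(−0.03151·3) = 18.196 mg/L
Dose 7 (145 mg at t=12 h): 145·exp(−0.03151·1) = 140.503 mg/L
C(13) = 192.538 + 173.241 + 267.350 + 8.021 + 123.866 + 18.196 + 140.503 = 923.715 mg/L

923.715 mg/L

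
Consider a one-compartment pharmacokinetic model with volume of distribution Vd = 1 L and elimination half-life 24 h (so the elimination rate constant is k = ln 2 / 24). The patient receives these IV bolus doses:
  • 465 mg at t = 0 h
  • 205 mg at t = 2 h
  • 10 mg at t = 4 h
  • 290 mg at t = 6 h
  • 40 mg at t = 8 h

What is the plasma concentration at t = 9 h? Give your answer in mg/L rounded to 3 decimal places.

k = ln 2 / 24 = 0.02888 per h
Dose 1 (465 mg at t=0 h): 465·exp(−0.02888·9) = 358.564 mg/L
Dose 2 (205 mg at t=2 h): 205·exp(−0.02888·7) = 167.476 mg/L
Dose 3 (10 mg at t=4 h): 10·exp(−0.02888·5) = 8.655 mg/L
Dose 4 (290 mg at t=6 h): 290·exp(−0.02888·3) = 265.931 mg/L
Dose 5 (40 mg at t=8 h): 40·exp(−0.02888·1) = 38.861 mg/L
C(9) = 358.564 + 167.476 + 8.655 + 265.931 + 38.861 = 839.488 mg/L

839.488 mg/L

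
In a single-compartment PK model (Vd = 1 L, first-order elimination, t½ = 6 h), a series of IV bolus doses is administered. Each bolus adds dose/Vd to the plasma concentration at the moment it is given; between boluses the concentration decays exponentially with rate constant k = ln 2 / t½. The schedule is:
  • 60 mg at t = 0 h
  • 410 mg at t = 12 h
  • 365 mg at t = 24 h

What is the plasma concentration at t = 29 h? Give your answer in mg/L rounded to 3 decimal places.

264.480 mg/L

k = ln 2 / 6 = 0.11552 per h
Dose 1 (60 mg at t=0 h): 60·exp(−0.11552·29) = 2.105 mg/L
Dose 2 (410 mg at t=12 h): 410·exp(−0.11552·17) = 57.526 mg/L
Dose 3 (365 mg at t=24 h): 365·exp(−0.11552·5) = 204.849 mg/L
C(29) = 2.105 + 57.526 + 204.849 = 264.480 mg/L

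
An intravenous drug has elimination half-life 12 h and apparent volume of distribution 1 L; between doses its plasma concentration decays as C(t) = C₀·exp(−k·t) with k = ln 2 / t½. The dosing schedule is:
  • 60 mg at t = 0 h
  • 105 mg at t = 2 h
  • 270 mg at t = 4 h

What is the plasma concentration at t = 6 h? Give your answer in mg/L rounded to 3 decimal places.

k = ln 2 / 12 = 0.05776 per h
Dose 1 (60 mg at t=0 h): 60·exp(−0.05776·6) = 42.426 mg/L
Dose 2 (105 mg at t=2 h): 105·exp(−0.05776·4) = 83.339 mg/L
Dose 3 (270 mg at t=4 h): 270·exp(−0.05776·2) = 240.543 mg/L
C(6) = 42.426 + 83.339 + 240.543 = 366.308 mg/L

366.308 mg/L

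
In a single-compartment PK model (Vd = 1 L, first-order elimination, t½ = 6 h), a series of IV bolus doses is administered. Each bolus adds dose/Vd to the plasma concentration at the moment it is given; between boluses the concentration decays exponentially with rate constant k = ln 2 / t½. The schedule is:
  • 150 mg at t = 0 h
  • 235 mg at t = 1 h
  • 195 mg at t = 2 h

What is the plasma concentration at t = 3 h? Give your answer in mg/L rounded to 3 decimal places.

466.311 mg/L

k = ln 2 / 6 = 0.11552 per h
Dose 1 (150 mg at t=0 h): 150·exp(−0.11552·3) = 106.066 mg/L
Dose 2 (235 mg at t=1 h): 235·exp(−0.11552·2) = 186.520 mg/L
Dose 3 (195 mg at t=2 h): 195·exp(−0.11552·1) = 173.725 mg/L
C(3) = 106.066 + 186.520 + 173.725 = 466.311 mg/L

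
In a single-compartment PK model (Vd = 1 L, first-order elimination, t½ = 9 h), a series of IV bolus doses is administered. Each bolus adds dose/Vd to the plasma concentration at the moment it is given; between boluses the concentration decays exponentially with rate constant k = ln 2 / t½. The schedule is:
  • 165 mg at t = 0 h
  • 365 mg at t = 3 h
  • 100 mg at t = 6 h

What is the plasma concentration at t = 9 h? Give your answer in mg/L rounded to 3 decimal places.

391.806 mg/L

k = ln 2 / 9 = 0.07702 per h
Dose 1 (165 mg at t=0 h): 165·exp(−0.07702·9) = 82.500 mg/L
Dose 2 (365 mg at t=3 h): 365·exp(−0.07702·6) = 229.936 mg/L
Dose 3 (100 mg at t=6 h): 100·exp(−0.07702·3) = 79.370 mg/L
C(9) = 82.500 + 229.936 + 79.370 = 391.806 mg/L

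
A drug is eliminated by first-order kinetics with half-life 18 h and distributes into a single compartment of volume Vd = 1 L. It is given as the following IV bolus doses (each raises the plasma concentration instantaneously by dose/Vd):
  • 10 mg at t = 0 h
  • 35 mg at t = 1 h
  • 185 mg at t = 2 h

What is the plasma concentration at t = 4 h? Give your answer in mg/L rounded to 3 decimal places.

211.041 mg/L

k = ln 2 / 18 = 0.03851 per h
Dose 1 (10 mg at t=0 h): 10·exp(−0.03851·4) = 8.572 mg/L
Dose 2 (35 mg at t=1 h): 35·exp(−0.03851·3) = 31.181 mg/L
Dose 3 (185 mg at t=2 h): 185·exp(−0.03851·2) = 171.287 mg/L
C(4) = 8.572 + 31.181 + 171.287 = 211.041 mg/L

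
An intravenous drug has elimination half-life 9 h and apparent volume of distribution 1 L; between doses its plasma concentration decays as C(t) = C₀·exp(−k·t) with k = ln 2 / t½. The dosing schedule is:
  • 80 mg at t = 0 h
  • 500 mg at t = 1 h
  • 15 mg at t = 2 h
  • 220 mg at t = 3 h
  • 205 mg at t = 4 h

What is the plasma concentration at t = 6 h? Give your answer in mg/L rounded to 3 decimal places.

k = ln 2 / 9 = 0.07702 per h
Dose 1 (80 mg at t=0 h): 80·exp(−0.07702·6) = 50.397 mg/L
Dose 2 (500 mg at t=1 h): 500·exp(−0.07702·5) = 340.198 mg/L
Dose 3 (15 mg at t=2 h): 15·exp(−0.07702·4) = 11.023 mg/L
Dose 4 (220 mg at t=3 h): 220·exp(−0.07702·3) = 174.614 mg/L
Dose 5 (205 mg at t=4 h): 205·exp(−0.07702·2) = 175.735 mg/L
C(6) = 50.397 + 340.198 + 11.023 + 174.614 + 175.735 = 751.966 mg/L

751.966 mg/L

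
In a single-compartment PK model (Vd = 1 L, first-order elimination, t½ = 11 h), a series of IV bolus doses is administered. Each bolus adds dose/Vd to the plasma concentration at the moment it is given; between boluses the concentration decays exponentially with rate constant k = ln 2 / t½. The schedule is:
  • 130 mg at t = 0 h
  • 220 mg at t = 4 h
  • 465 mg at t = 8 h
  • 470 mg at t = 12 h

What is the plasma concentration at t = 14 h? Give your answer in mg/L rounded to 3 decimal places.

903.913 mg/L

k = ln 2 / 11 = 0.06301 per h
Dose 1 (130 mg at t=0 h): 130·exp(−0.06301·14) = 53.804 mg/L
Dose 2 (220 mg at t=4 h): 220·exp(−0.06301·10) = 117.155 mg/L
Dose 3 (465 mg at t=8 h): 465·exp(−0.06301·6) = 318.607 mg/L
Dose 4 (470 mg at t=12 h): 470·exp(−0.06301·2) = 414.348 mg/L
C(14) = 53.804 + 117.155 + 318.607 + 414.348 = 903.913 mg/L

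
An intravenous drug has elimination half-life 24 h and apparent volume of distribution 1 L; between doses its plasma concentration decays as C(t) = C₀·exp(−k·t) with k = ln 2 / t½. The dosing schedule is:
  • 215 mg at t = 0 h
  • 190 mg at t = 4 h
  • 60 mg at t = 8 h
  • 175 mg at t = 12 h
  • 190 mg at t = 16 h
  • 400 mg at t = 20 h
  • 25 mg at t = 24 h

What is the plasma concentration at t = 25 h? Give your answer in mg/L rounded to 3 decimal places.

k = ln 2 / 24 = 0.02888 per h
Dose 1 (215 mg at t=0 h): 215·exp(−0.02888·25) = 104.440 mg/L
Dose 2 (190 mg at t=4 h): 190·exp(−0.02888·21) = 103.598 mg/L
Dose 3 (60 mg at t=8 h): 60·exp(−0.02888·17) = 36.722 mg/L
Dose 4 (175 mg at t=12 h): 175·exp(−0.02888·13) = 120.221 mg/L
Dose 5 (190 mg at t=16 h): 190·exp(−0.02888·9) = 146.510 mg/L
Dose 6 (400 mg at t=20 h): 400·exp(−0.02888·5) = 346.215 mg/L
Dose 7 (25 mg at t=24 h): 25·exp(−0.02888·1) = 24.288 mg/L
C(25) = 104.440 + 103.598 + 36.722 + 120.221 + 146.510 + 346.215 + 24.288 = 881.993 mg/L

881.993 mg/L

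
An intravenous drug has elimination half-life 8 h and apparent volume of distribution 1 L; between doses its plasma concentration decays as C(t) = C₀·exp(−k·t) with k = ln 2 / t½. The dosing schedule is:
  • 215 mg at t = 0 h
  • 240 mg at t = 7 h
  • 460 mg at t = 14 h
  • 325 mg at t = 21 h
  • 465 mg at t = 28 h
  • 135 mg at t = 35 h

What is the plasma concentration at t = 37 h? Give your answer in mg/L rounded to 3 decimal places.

497.230 mg/L

k = ln 2 / 8 = 0.08664 per h
Dose 1 (215 mg at t=0 h): 215·exp(−0.08664·37) = 8.713 mg/L
Dose 2 (240 mg at t=7 h): 240·exp(−0.08664·30) = 17.838 mg/L
Dose 3 (460 mg at t=14 h): 460·exp(−0.08664·23) = 62.704 mg/L
Dose 4 (325 mg at t=21 h): 325·exp(−0.08664·16) = 81.250 mg/L
Dose 5 (465 mg at t=28 h): 465·exp(−0.08664·9) = 213.203 mg/L
Dose 6 (135 mg at t=35 h): 135·exp(−0.08664·2) = 113.521 mg/L
C(37) = 8.713 + 17.838 + 62.704 + 81.250 + 213.203 + 113.521 = 497.230 mg/L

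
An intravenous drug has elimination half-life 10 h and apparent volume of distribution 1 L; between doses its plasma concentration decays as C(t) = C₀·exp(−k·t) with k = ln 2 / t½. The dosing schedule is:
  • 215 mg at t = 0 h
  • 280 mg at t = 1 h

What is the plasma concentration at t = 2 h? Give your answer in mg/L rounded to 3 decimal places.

448.418 mg/L

k = ln 2 / 10 = 0.06931 per h
Dose 1 (215 mg at t=0 h): 215·exp(−0.06931·2) = 187.168 mg/L
Dose 2 (280 mg at t=1 h): 280·exp(−0.06931·1) = 261.249 mg/L
C(2) = 187.168 + 261.249 = 448.418 mg/L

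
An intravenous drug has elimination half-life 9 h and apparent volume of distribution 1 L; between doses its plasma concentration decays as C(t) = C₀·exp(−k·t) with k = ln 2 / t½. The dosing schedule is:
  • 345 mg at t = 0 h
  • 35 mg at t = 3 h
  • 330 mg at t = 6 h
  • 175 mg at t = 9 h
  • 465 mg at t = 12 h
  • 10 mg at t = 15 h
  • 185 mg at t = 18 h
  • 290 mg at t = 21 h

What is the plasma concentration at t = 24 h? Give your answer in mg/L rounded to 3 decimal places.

735.152 mg/L

k = ln 2 / 9 = 0.07702 per h
Dose 1 (345 mg at t=0 h): 345·exp(−0.07702·24) = 54.334 mg/L
Dose 2 (35 mg at t=3 h): 35·exp(−0.07702·21) = 6.945 mg/L
Dose 3 (330 mg at t=6 h): 330·exp(−0.07702·18) = 82.500 mg/L
Dose 4 (175 mg at t=9 h): 175·exp(−0.07702·15) = 55.122 mg/L
Dose 5 (465 mg at t=12 h): 465·exp(−0.07702·12) = 184.535 mg/L
Dose 6 (10 mg at t=15 h): 10·exp(−0.07702·9) = 5.000 mg/L
Dose 7 (185 mg at t=18 h): 185·exp(−0.07702·6) = 116.543 mg/L
Dose 8 (290 mg at t=21 h): 290·exp(−0.07702·3) = 230.173 mg/L
C(24) = 54.334 + 6.945 + 82.500 + 55.122 + 184.535 + 5.000 + 116.543 + 230.173 = 735.152 mg/L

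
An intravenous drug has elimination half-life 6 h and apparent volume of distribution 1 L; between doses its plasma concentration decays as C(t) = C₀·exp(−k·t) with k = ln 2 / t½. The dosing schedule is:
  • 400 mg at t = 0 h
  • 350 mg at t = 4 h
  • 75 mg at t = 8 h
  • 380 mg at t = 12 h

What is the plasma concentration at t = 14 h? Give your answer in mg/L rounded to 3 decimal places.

k = ln 2 / 6 = 0.11552 per h
Dose 1 (400 mg at t=0 h): 400·exp(−0.11552·14) = 79.370 mg/L
Dose 2 (350 mg at t=4 h): 350·exp(−0.11552·10) = 110.243 mg/L
Dose 3 (75 mg at t=8 h): 75·exp(−0.11552·6) = 37.500 mg/L
Dose 4 (380 mg at t=12 h): 380·exp(−0.11552·2) = 301.606 mg/L
C(14) = 79.370 + 110.243 + 37.500 + 301.606 = 528.719 mg/L

528.719 mg/L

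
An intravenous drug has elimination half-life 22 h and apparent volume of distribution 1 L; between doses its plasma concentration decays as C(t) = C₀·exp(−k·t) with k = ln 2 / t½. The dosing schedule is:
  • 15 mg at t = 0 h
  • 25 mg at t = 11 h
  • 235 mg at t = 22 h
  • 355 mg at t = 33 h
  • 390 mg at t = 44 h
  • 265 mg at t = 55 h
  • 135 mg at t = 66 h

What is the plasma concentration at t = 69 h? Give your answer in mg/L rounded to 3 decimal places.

644.090 mg/L

k = ln 2 / 22 = 0.03151 per h
Dose 1 (15 mg at t=0 h): 15·exp(−0.03151·69) = 1.706 mg/L
Dose 2 (25 mg at t=11 h): 25·exp(−0.03151·58) = 4.021 mg/L
Dose 3 (235 mg at t=22 h): 235·exp(−0.03151·47) = 53.451 mg/L
Dose 4 (355 mg at t=33 h): 355·exp(−0.03151·36) = 114.192 mg/L
Dose 5 (390 mg at t=44 h): 390·exp(−0.03151·25) = 177.413 mg/L
Dose 6 (265 mg at t=55 h): 265·exp(−0.03151·14) = 170.483 mg/L
Dose 7 (135 mg at t=66 h): 135·exp(−0.03151·3) = 122.824 mg/L
C(69) = 1.706 + 4.021 + 53.451 + 114.192 + 177.413 + 170.483 + 122.824 = 644.090 mg/L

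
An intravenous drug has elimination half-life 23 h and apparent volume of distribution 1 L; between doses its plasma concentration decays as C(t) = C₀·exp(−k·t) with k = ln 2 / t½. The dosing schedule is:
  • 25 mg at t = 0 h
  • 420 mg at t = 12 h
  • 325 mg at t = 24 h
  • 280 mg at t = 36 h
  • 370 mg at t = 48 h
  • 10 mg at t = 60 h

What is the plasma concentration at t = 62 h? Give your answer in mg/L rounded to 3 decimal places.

580.292 mg/L

k = ln 2 / 23 = 0.03014 per h
Dose 1 (25 mg at t=0 h): 25·exp(−0.03014·62) = 3.859 mg/L
Dose 2 (420 mg at t=12 h): 420·exp(−0.03014·50) = 93.076 mg/L
Dose 3 (325 mg at t=24 h): 325·exp(−0.03014·38) = 103.402 mg/L
Dose 4 (280 mg at t=36 h): 280·exp(−0.03014·26) = 127.898 mg/L
Dose 5 (370 mg at t=48 h): 370·exp(−0.03014·14) = 242.642 mg/L
Dose 6 (10 mg at t=60 h): 10·exp(−0.03014·2) = 9.415 mg/L
C(62) = 3.859 + 93.076 + 103.402 + 127.898 + 242.642 + 9.415 = 580.292 mg/L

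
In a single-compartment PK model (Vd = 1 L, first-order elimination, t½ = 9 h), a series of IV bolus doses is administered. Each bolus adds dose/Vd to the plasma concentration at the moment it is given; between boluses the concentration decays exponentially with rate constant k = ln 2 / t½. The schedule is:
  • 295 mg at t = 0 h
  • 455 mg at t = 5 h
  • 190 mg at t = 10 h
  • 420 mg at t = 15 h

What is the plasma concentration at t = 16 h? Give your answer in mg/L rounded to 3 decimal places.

k = ln 2 / 9 = 0.07702 per h
Dose 1 (295 mg at t=0 h): 295·exp(−0.07702·16) = 86.032 mg/L
Dose 2 (455 mg at t=5 h): 455·exp(−0.07702·11) = 195.023 mg/L
Dose 3 (190 mg at t=10 h): 190·exp(−0.07702·6) = 119.692 mg/L
Dose 4 (420 mg at t=15 h): 420·exp(−0.07702·1) = 388.867 mg/L
C(16) = 86.032 + 195.023 + 119.692 + 388.867 = 789.614 mg/L

789.614 mg/L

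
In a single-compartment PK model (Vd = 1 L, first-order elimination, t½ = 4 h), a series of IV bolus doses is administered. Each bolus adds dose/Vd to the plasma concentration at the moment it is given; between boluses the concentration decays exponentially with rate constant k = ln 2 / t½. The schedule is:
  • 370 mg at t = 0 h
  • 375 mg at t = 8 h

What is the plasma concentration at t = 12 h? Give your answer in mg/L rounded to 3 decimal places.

233.750 mg/L

k = ln 2 / 4 = 0.17329 per h
Dose 1 (370 mg at t=0 h): 370·exp(−0.17329·12) = 46.250 mg/L
Dose 2 (375 mg at t=8 h): 375·exp(−0.17329·4) = 187.500 mg/L
C(12) = 46.250 + 187.500 = 233.750 mg/L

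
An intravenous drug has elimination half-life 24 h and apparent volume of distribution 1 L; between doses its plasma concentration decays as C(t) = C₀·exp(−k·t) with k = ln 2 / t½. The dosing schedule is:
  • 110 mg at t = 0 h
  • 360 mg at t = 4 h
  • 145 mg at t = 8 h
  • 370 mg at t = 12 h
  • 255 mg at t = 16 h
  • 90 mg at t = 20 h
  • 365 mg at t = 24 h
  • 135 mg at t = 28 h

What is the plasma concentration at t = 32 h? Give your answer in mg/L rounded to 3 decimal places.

k = ln 2 / 24 = 0.02888 per h
Dose 1 (110 mg at t=0 h): 110·exp(−0.02888·32) = 43.654 mg/L
Dose 2 (360 mg at t=4 h): 360·exp(−0.02888·28) = 160.362 mg/L
Dose 3 (145 mg at t=8 h): 145·exp(−0.02888·24) = 72.500 mg/L
Dose 4 (370 mg at t=12 h): 370·exp(−0.02888·20) = 207.655 mg/L
Dose 5 (255 mg at t=16 h): 255·exp(−0.02888·16) = 160.640 mg/L
Dose 6 (90 mg at t=20 h): 90·exp(−0.02888·12) = 63.640 mg/L
Dose 7 (365 mg at t=24 h): 365·exp(−0.02888·8) = 289.701 mg/L
Dose 8 (135 mg at t=28 h): 135·exp(−0.02888·4) = 120.271 mg/L
C(32) = 43.654 + 160.362 + 72.500 + 207.655 + 160.640 + 63.640 + 289.701 + 120.271 = 1118.422 mg/L

1118.422 mg/L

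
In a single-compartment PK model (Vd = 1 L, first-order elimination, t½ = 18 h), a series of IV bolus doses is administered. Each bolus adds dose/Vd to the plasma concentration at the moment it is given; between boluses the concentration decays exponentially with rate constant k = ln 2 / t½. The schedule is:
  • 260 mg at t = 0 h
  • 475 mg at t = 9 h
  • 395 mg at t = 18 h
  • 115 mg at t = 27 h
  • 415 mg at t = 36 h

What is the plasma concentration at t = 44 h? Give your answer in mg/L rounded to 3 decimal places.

681.042 mg/L

k = ln 2 / 18 = 0.03851 per h
Dose 1 (260 mg at t=0 h): 260·exp(−0.03851·44) = 47.766 mg/L
Dose 2 (475 mg at t=9 h): 475·exp(−0.03851·35) = 123.412 mg/L
Dose 3 (395 mg at t=18 h): 395·exp(−0.03851·26) = 145.136 mg/L
Dose 4 (115 mg at t=27 h): 115·exp(−0.03851·17) = 59.757 mg/L
Dose 5 (415 mg at t=36 h): 415·exp(−0.03851·8) = 304.970 mg/L
C(44) = 47.766 + 123.412 + 145.136 + 59.757 + 304.970 = 681.042 mg/L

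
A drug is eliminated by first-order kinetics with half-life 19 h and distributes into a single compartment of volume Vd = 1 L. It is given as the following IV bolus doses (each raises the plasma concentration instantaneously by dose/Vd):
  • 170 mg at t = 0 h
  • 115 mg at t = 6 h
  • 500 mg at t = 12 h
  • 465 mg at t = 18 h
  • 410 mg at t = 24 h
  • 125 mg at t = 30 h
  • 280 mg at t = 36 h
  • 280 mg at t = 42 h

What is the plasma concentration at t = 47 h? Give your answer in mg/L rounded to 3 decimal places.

1022.419 mg/L

k = ln 2 / 19 = 0.03648 per h
Dose 1 (170 mg at t=0 h): 170·exp(−0.03648·47) = 30.605 mg/L
Dose 2 (115 mg at t=6 h): 115·exp(−0.03648·41) = 25.770 mg/L
Dose 3 (500 mg at t=12 h): 500·exp(−0.03648·35) = 139.457 mg/L
Dose 4 (465 mg at t=18 h): 465·exp(−0.03648·29) = 161.431 mg/L
Dose 5 (410 mg at t=24 h): 410·exp(−0.03648·23) = 177.165 mg/L
Dose 6 (125 mg at t=30 h): 125·exp(−0.03648·17) = 67.231 mg/L
Dose 7 (280 mg at t=36 h): 280·exp(−0.03648·11) = 187.447 mg/L
Dose 8 (280 mg at t=42 h): 280·exp(−0.03648·5) = 233.313 mg/L
C(47) = 30.605 + 25.770 + 139.457 + 161.431 + 177.165 + 67.231 + 187.447 + 233.313 = 1022.419 mg/L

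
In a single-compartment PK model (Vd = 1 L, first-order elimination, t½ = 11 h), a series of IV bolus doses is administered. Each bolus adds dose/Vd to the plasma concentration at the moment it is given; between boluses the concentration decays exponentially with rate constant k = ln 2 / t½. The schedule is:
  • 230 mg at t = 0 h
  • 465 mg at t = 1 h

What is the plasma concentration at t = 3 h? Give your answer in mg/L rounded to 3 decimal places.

600.323 mg/L

k = ln 2 / 11 = 0.06301 per h
Dose 1 (230 mg at t=0 h): 230·exp(−0.06301·3) = 190.383 mg/L
Dose 2 (465 mg at t=1 h): 465·exp(−0.06301·2) = 409.940 mg/L
C(3) = 190.383 + 409.940 = 600.323 mg/L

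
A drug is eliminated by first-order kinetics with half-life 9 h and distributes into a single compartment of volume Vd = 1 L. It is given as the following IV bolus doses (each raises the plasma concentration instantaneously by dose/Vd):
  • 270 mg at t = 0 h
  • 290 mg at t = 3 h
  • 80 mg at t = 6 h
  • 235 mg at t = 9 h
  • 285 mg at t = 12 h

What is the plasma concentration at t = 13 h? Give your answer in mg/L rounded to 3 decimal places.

k = ln 2 / 9 = 0.07702 per h
Dose 1 (270 mg at t=0 h): 270·exp(−0.07702·13) = 99.207 mg/L
Dose 2 (290 mg at t=3 h): 290·exp(−0.07702·10) = 134.252 mg/L
Dose 3 (80 mg at t=6 h): 80·exp(−0.07702·7) = 46.661 mg/L
Dose 4 (235 mg at t=9 h): 235·exp(−0.07702·4) = 172.694 mg/L
Dose 5 (285 mg at t=12 h): 285·exp(−0.07702·1) = 263.874 mg/L
C(13) = 99.207 + 134.252 + 46.661 + 172.694 + 263.874 = 716.688 mg/L

716.688 mg/L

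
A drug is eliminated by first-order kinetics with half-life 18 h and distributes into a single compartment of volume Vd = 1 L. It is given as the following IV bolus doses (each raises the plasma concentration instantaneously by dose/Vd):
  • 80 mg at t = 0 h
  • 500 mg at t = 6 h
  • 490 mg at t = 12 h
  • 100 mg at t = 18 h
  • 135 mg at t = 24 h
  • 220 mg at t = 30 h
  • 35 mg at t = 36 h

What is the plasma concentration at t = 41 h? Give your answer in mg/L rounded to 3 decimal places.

k = ln 2 / 18 = 0.03851 per h
Dose 1 (80 mg at t=0 h): 80·exp(−0.03851·41) = 16.497 mg/L
Dose 2 (500 mg at t=6 h): 500·exp(−0.03851·35) = 129.907 mg/L
Dose 3 (490 mg at t=12 h): 490·exp(−0.03851·29) = 160.400 mg/L
Dose 4 (100 mg at t=18 h): 100·exp(−0.03851·23) = 41.243 mg/L
Dose 5 (135 mg at t=24 h): 135·exp(−0.03851·17) = 70.150 mg/L
Dose 6 (220 mg at t=30 h): 220·exp(−0.03851·11) = 144.032 mg/L
Dose 7 (35 mg at t=36 h): 35·exp(−0.03851·5) = 28.870 mg/L
C(41) = 16.497 + 129.907 + 160.400 + 41.243 + 70.150 + 144.032 + 28.870 = 591.100 mg/L

591.100 mg/L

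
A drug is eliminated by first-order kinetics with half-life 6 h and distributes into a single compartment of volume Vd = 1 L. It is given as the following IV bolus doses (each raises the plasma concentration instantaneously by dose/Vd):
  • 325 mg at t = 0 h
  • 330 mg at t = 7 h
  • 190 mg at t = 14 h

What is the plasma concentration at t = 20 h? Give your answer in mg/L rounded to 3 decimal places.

k = ln 2 / 6 = 0.11552 per h
Dose 1 (325 mg at t=0 h): 325·exp(−0.11552·20) = 32.244 mg/L
Dose 2 (330 mg at t=7 h): 330·exp(−0.11552·13) = 73.499 mg/L
Dose 3 (190 mg at t=14 h): 190·exp(−0.11552·6) = 95.000 mg/L
C(20) = 32.244 + 73.499 + 95.000 = 200.743 mg/L

200.743 mg/L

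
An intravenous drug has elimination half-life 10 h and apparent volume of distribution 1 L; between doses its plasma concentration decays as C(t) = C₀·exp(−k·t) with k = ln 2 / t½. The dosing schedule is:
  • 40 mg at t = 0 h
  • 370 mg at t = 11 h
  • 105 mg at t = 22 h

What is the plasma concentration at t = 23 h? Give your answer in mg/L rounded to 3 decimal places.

k = ln 2 / 10 = 0.06931 per h
Dose 1 (40 mg at t=0 h): 40·exp(−0.06931·23) = 8.123 mg/L
Dose 2 (370 mg at t=11 h): 370·exp(−0.06931·12) = 161.052 mg/L
Dose 3 (105 mg at t=22 h): 105·exp(−0.06931·1) = 97.968 mg/L
C(23) = 8.123 + 161.052 + 97.968 = 267.143 mg/L

267.143 mg/L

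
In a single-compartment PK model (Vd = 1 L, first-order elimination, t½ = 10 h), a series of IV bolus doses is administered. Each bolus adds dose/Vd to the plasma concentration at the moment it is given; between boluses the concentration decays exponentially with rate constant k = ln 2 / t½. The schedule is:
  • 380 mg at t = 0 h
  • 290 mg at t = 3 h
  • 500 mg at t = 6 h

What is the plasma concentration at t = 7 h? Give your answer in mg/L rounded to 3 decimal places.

k = ln 2 / 10 = 0.06931 per h
Dose 1 (380 mg at t=0 h): 380·exp(−0.06931·7) = 233.917 mg/L
Dose 2 (290 mg at t=3 h): 290·exp(−0.06931·4) = 219.779 mg/L
Dose 3 (500 mg at t=6 h): 500·exp(−0.06931·1) = 466.516 mg/L
C(7) = 233.917 + 219.779 + 466.516 = 920.213 mg/L

920.213 mg/L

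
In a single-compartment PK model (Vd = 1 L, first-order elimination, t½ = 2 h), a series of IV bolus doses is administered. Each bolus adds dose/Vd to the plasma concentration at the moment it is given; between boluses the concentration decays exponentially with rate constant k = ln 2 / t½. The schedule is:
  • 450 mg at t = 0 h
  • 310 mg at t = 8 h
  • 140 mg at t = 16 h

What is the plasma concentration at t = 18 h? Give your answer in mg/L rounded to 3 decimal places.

80.566 mg/L

k = ln 2 / 2 = 0.34657 per h
Dose 1 (450 mg at t=0 h): 450·exp(−0.34657·18) = 0.879 mg/L
Dose 2 (310 mg at t=8 h): 310·exp(−0.34657·10) = 9.688 mg/L
Dose 3 (140 mg at t=16 h): 140·exp(−0.34657·2) = 70.000 mg/L
C(18) = 0.879 + 9.688 + 70.000 = 80.566 mg/L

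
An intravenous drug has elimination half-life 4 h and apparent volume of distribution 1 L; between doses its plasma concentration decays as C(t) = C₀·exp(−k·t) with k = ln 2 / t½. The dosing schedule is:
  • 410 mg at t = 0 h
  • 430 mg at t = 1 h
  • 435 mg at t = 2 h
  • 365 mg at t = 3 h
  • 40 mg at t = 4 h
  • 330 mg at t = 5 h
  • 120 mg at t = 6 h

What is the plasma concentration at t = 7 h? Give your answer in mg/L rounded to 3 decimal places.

997.354 mg/L

k = ln 2 / 4 = 0.17329 per h
Dose 1 (410 mg at t=0 h): 410·exp(−0.17329·7) = 121.894 mg/L
Dose 2 (430 mg at t=1 h): 430·exp(−0.17329·6) = 152.028 mg/L
Dose 3 (435 mg at t=2 h): 435·exp(−0.17329·5) = 182.895 mg/L
Dose 4 (365 mg at t=3 h): 365·exp(−0.17329·4) = 182.500 mg/L
Dose 5 (40 mg at t=4 h): 40·exp(−0.17329·3) = 23.784 mg/L
Dose 6 (330 mg at t=5 h): 330·exp(−0.17329·2) = 233.345 mg/L
Dose 7 (120 mg at t=6 h): 120·exp(−0.17329·1) = 100.908 mg/L
C(7) = 121.894 + 152.028 + 182.895 + 182.500 + 23.784 + 233.345 + 100.908 = 997.354 mg/L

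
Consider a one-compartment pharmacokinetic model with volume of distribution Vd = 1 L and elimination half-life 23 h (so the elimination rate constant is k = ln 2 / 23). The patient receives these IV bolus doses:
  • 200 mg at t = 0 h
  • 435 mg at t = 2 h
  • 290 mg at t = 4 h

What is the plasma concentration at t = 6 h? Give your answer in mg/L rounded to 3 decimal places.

825.553 mg/L

k = ln 2 / 23 = 0.03014 per h
Dose 1 (200 mg at t=0 h): 200·exp(−0.03014·6) = 166.917 mg/L
Dose 2 (435 mg at t=2 h): 435·exp(−0.03014·4) = 385.599 mg/L
Dose 3 (290 mg at t=4 h): 290·exp(−0.03014·2) = 273.037 mg/L
C(6) = 166.917 + 385.599 + 273.037 = 825.553 mg/L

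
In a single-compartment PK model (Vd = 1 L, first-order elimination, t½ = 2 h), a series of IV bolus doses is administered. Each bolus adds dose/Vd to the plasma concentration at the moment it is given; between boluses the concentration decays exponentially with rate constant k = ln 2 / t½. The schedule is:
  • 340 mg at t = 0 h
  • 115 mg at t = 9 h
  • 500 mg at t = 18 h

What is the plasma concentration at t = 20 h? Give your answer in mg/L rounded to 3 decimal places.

k = ln 2 / 2 = 0.34657 per h
Dose 1 (340 mg at t=0 h): 340·exp(−0.34657·20) = 0.332 mg/L
Dose 2 (115 mg at t=9 h): 115·exp(−0.34657·11) = 2.541 mg/L
Dose 3 (500 mg at t=18 h): 500·exp(−0.34657·2) = 250.000 mg/L
C(20) = 0.332 + 2.541 + 250.000 = 252.873 mg/L

252.873 mg/L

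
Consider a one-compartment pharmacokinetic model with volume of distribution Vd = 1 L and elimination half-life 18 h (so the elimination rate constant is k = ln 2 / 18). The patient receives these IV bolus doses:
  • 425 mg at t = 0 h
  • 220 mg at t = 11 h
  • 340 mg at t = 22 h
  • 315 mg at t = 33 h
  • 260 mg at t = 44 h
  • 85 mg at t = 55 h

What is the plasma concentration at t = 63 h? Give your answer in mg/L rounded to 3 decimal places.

424.151 mg/L

k = ln 2 / 18 = 0.03851 per h
Dose 1 (425 mg at t=0 h): 425·exp(−0.03851·63) = 37.565 mg/L
Dose 2 (220 mg at t=11 h): 220·exp(−0.03851·52) = 29.702 mg/L
Dose 3 (340 mg at t=22 h): 340·exp(−0.03851·41) = 70.113 mg/L
Dose 4 (315 mg at t=33 h): 315·exp(−0.03851·30) = 99.219 mg/L
Dose 5 (260 mg at t=44 h): 260·exp(−0.03851·19) = 125.089 mg/L
Dose 6 (85 mg at t=55 h): 85·exp(−0.03851·8) = 62.464 mg/L
C(63) = 37.565 + 29.702 + 70.113 + 99.219 + 125.089 + 62.464 = 424.151 mg/L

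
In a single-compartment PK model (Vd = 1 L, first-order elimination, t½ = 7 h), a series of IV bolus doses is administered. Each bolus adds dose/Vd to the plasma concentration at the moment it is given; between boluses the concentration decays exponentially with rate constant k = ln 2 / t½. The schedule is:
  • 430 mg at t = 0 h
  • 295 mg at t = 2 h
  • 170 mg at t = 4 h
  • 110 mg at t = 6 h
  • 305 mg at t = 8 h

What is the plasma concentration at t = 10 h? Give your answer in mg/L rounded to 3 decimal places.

711.413 mg/L

k = ln 2 / 7 = 0.09902 per h
Dose 1 (430 mg at t=0 h): 430·exp(−0.09902·10) = 159.744 mg/L
Dose 2 (295 mg at t=2 h): 295·exp(−0.09902·8) = 133.594 mg/L
Dose 3 (170 mg at t=4 h): 170·exp(−0.09902·6) = 93.848 mg/L
Dose 4 (110 mg at t=6 h): 110·exp(−0.09902·4) = 74.025 mg/L
Dose 5 (305 mg at t=8 h): 305·exp(−0.09902·2) = 250.202 mg/L
C(10) = 159.744 + 133.594 + 93.848 + 74.025 + 250.202 = 711.413 mg/L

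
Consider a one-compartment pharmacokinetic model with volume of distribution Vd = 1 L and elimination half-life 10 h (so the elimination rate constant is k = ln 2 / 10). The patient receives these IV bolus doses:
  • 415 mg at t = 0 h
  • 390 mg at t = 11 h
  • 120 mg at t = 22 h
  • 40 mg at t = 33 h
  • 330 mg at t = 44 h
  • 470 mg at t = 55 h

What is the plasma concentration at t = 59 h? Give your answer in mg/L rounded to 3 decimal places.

k = ln 2 / 10 = 0.06931 per h
Dose 1 (415 mg at t=0 h): 415·exp(−0.06931·59) = 6.950 mg/L
Dose 2 (390 mg at t=11 h): 390·exp(−0.06931·48) = 14.000 mg/L
Dose 3 (120 mg at t=22 h): 120·exp(−0.06931·37) = 9.234 mg/L
Dose 4 (40 mg at t=33 h): 40·exp(−0.06931·26) = 6.598 mg/L
Dose 5 (330 mg at t=44 h): 330·exp(−0.06931·15) = 116.673 mg/L
Dose 6 (470 mg at t=55 h): 470·exp(−0.06931·4) = 356.193 mg/L
C(59) = 6.950 + 14.000 + 9.234 + 6.598 + 116.673 + 356.193 = 509.647 mg/L

509.647 mg/L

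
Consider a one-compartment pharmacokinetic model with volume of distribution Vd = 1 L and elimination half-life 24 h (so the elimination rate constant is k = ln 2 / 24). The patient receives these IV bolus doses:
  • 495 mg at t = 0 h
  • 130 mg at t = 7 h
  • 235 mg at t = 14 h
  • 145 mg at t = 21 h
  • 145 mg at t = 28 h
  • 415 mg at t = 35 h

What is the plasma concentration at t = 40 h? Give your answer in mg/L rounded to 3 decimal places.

862.434 mg/L

k = ln 2 / 24 = 0.02888 per h
Dose 1 (495 mg at t=0 h): 495·exp(−0.02888·40) = 155.915 mg/L
Dose 2 (130 mg at t=7 h): 130·exp(−0.02888·33) = 50.122 mg/L
Dose 3 (235 mg at t=14 h): 235·exp(−0.02888·26) = 110.905 mg/L
Dose 4 (145 mg at t=21 h): 145·exp(−0.02888·19) = 83.763 mg/L
Dose 5 (145 mg at t=28 h): 145·exp(−0.02888·12) = 102.530 mg/L
Dose 6 (415 mg at t=35 h): 415·exp(−0.02888·5) = 359.198 mg/L
C(40) = 155.915 + 50.122 + 110.905 + 83.763 + 102.530 + 359.198 = 862.434 mg/L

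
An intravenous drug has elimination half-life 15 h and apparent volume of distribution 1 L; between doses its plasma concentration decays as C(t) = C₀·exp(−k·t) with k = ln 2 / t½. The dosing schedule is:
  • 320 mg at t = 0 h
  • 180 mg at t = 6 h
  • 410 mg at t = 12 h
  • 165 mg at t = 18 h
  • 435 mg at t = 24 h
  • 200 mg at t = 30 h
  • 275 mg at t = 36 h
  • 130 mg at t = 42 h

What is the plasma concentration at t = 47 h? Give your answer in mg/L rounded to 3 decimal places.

698.144 mg/L

k = ln 2 / 15 = 0.04621 per h
Dose 1 (320 mg at t=0 h): 320·exp(−0.04621·47) = 36.469 mg/L
Dose 2 (180 mg at t=6 h): 180·exp(−0.04621·41) = 27.068 mg/L
Dose 3 (410 mg at t=12 h): 410·exp(−0.04621·35) = 81.354 mg/L
Dose 4 (165 mg at t=18 h): 165·exp(−0.04621·29) = 43.201 mg/L
Dose 5 (435 mg at t=24 h): 435·exp(−0.04621·23) = 150.283 mg/L
Dose 6 (200 mg at t=30 h): 200·exp(−0.04621·17) = 91.172 mg/L
Dose 7 (275 mg at t=36 h): 275·exp(−0.04621·11) = 165.416 mg/L
Dose 8 (130 mg at t=42 h): 130·exp(−0.04621·5) = 103.181 mg/L
C(47) = 36.469 + 27.068 + 81.354 + 43.201 + 150.283 + 91.172 + 165.416 + 103.181 = 698.144 mg/L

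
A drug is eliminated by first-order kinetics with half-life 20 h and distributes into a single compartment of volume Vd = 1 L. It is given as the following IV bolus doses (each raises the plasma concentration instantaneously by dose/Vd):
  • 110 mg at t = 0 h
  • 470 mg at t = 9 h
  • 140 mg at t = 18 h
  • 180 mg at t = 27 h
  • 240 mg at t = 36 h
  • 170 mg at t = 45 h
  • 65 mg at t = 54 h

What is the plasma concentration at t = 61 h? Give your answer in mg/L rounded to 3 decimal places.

k = ln 2 / 20 = 0.03466 per h
Dose 1 (110 mg at t=0 h): 110·exp(−0.03466·61) = 13.282 mg/L
Dose 2 (470 mg at t=9 h): 470·exp(−0.03466·52) = 77.521 mg/L
Dose 3 (140 mg at t=18 h): 140·exp(−0.03466·43) = 31.544 mg/L
Dose 4 (180 mg at t=27 h): 180·exp(−0.03466·34) = 55.401 mg/L
Dose 5 (240 mg at t=36 h): 240·exp(−0.03466·25) = 100.908 mg/L
Dose 6 (170 mg at t=45 h): 170·exp(−0.03466·16) = 97.639 mg/L
Dose 7 (65 mg at t=54 h): 65·exp(−0.03466·7) = 50.998 mg/L
C(61) = 13.282 + 77.521 + 31.544 + 55.401 + 100.908 + 97.639 + 50.998 = 427.293 mg/L

427.293 mg/L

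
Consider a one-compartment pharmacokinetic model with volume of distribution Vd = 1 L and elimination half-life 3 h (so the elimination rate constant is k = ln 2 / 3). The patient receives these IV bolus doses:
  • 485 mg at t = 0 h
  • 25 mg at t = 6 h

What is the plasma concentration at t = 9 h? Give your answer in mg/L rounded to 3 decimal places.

73.125 mg/L

k = ln 2 / 3 = 0.23105 per h
Dose 1 (485 mg at t=0 h): 485·exp(−0.23105·9) = 60.625 mg/L
Dose 2 (25 mg at t=6 h): 25·exp(−0.23105·3) = 12.500 mg/L
C(9) = 60.625 + 12.500 = 73.125 mg/L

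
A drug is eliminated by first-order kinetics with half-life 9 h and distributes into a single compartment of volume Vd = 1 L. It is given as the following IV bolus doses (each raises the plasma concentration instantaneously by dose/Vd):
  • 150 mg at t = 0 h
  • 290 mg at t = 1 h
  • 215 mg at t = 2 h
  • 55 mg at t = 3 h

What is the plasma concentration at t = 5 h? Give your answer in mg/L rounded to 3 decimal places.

k = ln 2 / 9 = 0.07702 per h
Dose 1 (150 mg at t=0 h): 150·exp(−0.07702·5) = 102.059 mg/L
Dose 2 (290 mg at t=1 h): 290·exp(−0.07702·4) = 213.112 mg/L
Dose 3 (215 mg at t=2 h): 215·exp(−0.07702·3) = 170.646 mg/L
Dose 4 (55 mg at t=3 h): 55·exp(−0.07702·2) = 47.148 mg/L
C(5) = 102.059 + 213.112 + 170.646 + 47.148 = 532.965 mg/L

532.965 mg/L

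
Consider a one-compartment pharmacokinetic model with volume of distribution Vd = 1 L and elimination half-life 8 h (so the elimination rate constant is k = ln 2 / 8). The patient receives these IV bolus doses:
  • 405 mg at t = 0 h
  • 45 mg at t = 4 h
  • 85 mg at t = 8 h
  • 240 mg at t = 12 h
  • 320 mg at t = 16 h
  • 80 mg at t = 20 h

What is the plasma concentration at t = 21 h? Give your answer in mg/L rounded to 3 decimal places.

k = ln 2 / 8 = 0.08664 per h
Dose 1 (405 mg at t=0 h): 405·exp(−0.08664·21) = 65.653 mg/L
Dose 2 (45 mg at t=4 h): 45·exp(−0.08664·17) = 10.316 mg/L
Dose 3 (85 mg at t=8 h): 85·exp(−0.08664·13) = 27.558 mg/L
Dose 4 (240 mg at t=12 h): 240·exp(−0.08664·9) = 110.040 mg/L
Dose 5 (320 mg at t=16 h): 320·exp(−0.08664·5) = 207.494 mg/L
Dose 6 (80 mg at t=20 h): 80·exp(−0.08664·1) = 73.360 mg/L
C(21) = 65.653 + 10.316 + 27.558 + 110.040 + 207.494 + 73.360 = 494.422 mg/L

494.422 mg/L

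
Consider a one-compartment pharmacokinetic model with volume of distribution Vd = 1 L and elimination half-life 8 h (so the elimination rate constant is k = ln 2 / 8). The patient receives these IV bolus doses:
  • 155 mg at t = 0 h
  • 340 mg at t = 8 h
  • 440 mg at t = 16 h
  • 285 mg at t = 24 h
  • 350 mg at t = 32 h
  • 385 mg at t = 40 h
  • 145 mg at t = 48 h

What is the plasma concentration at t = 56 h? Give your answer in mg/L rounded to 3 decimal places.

k = ln 2 / 8 = 0.08664 per h
Dose 1 (155 mg at t=0 h): 155·exp(−0.08664·56) = 1.211 mg/L
Dose 2 (340 mg at t=8 h): 340·exp(−0.08664·48) = 5.313 mg/L
Dose 3 (440 mg at t=16 h): 440·exp(−0.08664·40) = 13.750 mg/L
Dose 4 (285 mg at t=24 h): 285·exp(−0.08664·32) = 17.812 mg/L
Dose 5 (350 mg at t=32 h): 350·exp(−0.08664·24) = 43.750 mg/L
Dose 6 (385 mg at t=40 h): 385·exp(−0.08664·16) = 96.250 mg/L
Dose 7 (145 mg at t=48 h): 145·exp(−0.08664·8) = 72.500 mg/L
C(56) = 1.211 + 5.313 + 13.750 + 17.812 + 43.750 + 96.250 + 72.500 = 250.586 mg/L

250.586 mg/L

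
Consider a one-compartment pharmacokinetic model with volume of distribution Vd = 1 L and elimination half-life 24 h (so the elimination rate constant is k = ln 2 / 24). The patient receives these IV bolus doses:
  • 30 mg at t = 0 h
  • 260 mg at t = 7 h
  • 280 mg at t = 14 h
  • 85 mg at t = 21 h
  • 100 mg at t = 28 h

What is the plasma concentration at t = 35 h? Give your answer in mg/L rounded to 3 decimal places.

417.832 mg/L

k = ln 2 / 24 = 0.02888 per h
Dose 1 (30 mg at t=0 h): 30·exp(−0.02888·35) = 10.917 mg/L
Dose 2 (260 mg at t=7 h): 260·exp(−0.02888·28) = 115.817 mg/L
Dose 3 (280 mg at t=14 h): 280·exp(−0.02888·21) = 152.671 mg/L
Dose 4 (85 mg at t=21 h): 85·exp(−0.02888·14) = 56.731 mg/L
Dose 5 (100 mg at t=28 h): 100·exp(−0.02888·7) = 81.696 mg/L
C(35) = 10.917 + 115.817 + 152.671 + 56.731 + 81.696 = 417.832 mg/L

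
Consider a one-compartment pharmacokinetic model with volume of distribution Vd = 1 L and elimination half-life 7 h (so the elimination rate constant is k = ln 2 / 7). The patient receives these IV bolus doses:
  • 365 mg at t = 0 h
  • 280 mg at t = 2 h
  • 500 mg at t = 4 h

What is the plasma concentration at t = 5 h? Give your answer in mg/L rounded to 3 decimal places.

883.371 mg/L

k = ln 2 / 7 = 0.09902 per h
Dose 1 (365 mg at t=0 h): 365·exp(−0.09902·5) = 222.470 mg/L
Dose 2 (280 mg at t=2 h): 280·exp(−0.09902·3) = 208.039 mg/L
Dose 3 (500 mg at t=4 h): 500·exp(−0.09902·1) = 452.862 mg/L
C(5) = 222.470 + 208.039 + 452.862 = 883.371 mg/L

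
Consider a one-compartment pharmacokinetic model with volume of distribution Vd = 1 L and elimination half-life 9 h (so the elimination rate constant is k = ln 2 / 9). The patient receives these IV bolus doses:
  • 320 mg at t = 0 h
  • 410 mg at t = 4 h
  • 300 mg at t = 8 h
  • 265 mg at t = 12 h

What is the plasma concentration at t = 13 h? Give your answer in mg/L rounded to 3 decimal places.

772.054 mg/L

k = ln 2 / 9 = 0.07702 per h
Dose 1 (320 mg at t=0 h): 320·exp(−0.07702·13) = 117.579 mg/L
Dose 2 (410 mg at t=4 h): 410·exp(−0.07702·9) = 205.000 mg/L
Dose 3 (300 mg at t=8 h): 300·exp(−0.07702·5) = 204.119 mg/L
Dose 4 (265 mg at t=12 h): 265·exp(−0.07702·1) = 245.357 mg/L
C(13) = 117.579 + 205.000 + 204.119 + 245.357 = 772.054 mg/L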